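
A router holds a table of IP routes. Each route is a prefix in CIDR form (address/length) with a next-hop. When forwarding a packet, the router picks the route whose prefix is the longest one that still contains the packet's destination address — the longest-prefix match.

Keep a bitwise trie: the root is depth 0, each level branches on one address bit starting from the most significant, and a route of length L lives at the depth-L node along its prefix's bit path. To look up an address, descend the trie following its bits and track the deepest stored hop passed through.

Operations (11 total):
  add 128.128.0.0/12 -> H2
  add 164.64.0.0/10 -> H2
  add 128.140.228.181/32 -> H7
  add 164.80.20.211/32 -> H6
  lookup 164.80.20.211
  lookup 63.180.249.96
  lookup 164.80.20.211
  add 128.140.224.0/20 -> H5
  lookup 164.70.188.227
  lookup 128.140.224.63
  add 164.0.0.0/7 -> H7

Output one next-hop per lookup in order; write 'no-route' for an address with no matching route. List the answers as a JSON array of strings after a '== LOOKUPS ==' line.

Process each operation:
  add 128.128.0.0/12 -> H2 at depth 12
  add 164.64.0.0/10 -> H2 at depth 10
  add 128.140.228.181/32 -> H7 at depth 32
  add 164.80.20.211/32 -> H6 at depth 32
  Q 164.80.20.211: descend 10100100010100000001010011010011 ; hops seen [H2,H6] ; pick H6
  Q 63.180.249.96: descend ε ; hops seen [∅] ; pick no-route
  Q 164.80.20.211: descend 10100100010100000001010011010011 ; hops seen [H2,H6] ; pick H6
  add 128.140.224.0/20 -> H5 at depth 20
  Q 164.70.188.227: descend 10100100010 ; hops seen [H2] ; pick H2
  Q 128.140.224.63: descend 100000001000110011100 ; hops seen [H2,H5] ; pick H5
  add 164.0.0.0/7 -> H7 at depth 7

== LOOKUPS ==
["H6","no-route","H6","H2","H5"]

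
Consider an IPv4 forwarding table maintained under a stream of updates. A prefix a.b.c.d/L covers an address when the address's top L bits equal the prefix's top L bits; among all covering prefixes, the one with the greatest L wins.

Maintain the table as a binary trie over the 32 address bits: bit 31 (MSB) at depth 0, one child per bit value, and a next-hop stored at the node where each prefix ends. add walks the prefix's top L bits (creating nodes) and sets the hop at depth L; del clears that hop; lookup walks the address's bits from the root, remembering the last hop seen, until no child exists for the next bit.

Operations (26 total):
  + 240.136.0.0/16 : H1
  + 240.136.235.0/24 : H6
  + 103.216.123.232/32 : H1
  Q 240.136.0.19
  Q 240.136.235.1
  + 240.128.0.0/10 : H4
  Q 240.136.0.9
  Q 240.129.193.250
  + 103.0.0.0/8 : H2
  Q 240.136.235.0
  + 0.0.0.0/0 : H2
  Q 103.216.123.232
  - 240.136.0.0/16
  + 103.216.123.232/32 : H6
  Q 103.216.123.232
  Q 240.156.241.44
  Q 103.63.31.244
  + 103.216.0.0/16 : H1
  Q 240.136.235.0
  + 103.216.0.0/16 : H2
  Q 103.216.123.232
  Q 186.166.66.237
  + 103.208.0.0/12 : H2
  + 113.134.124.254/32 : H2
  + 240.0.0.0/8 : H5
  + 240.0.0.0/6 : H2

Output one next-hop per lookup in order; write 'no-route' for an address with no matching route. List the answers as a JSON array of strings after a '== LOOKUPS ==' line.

Apply in order:
  add 240.136.0.0/16 -> H1 at depth 16
  add 240.136.235.0/24 -> H6 at depth 24
  add 103.216.123.232/32 -> H1 at depth 32
  lookup 240.136.0.19: bits 1111000010001000 walk d0:-→d1:-→d2:-→d3:-→d4:-→d5:-→d6:-→d7:-→d8:-→d9:-→d10:-→d11:-→d12:-→d13:-→d14:-→d15:-→d16:H1 -> H1
  lookup 240.136.235.1: bits 111100001000100011101011 walk d0:-→d1:-→d2:-→d3:-→d4:-→d5:-→d6:-→d7:-→d8:-→d9:-→d10:-→d11:-→d12:-→d13:-→d14:-→d15:-→d16:H1→d17:-→d18:-→d19:-→d20:-→d21:-→d22:-→d23:-→d24:H6 -> H6
  add 240.128.0.0/10 -> H4 at depth 10
  lookup 240.136.0.9: bits 1111000010001000 walk d0:-→d1:-→d2:-→d3:-→d4:-→d5:-→d6:-→d7:-→d8:-→d9:-→d10:H4→d11:-→d12:-→d13:-→d14:-→d15:-→d16:H1 -> H1
  lookup 240.129.193.250: bits 111100001000 walk d0:-→d1:-→d2:-→d3:-→d4:-→d5:-→d6:-→d7:-→d8:-→d9:-→d10:H4→d11:-→d12:- -> H4
  add 103.0.0.0/8 -> H2 at depth 8
  lookup 240.136.235.0: bits 111100001000100011101011 walk d0:-→d1:-→d2:-→d3:-→d4:-→d5:-→d6:-→d7:-→d8:-→d9:-→d10:H4→d11:-→d12:-→d13:-→d14:-→d15:-→d16:H1→d17:-→d18:-→d19:-→d20:-→d21:-→d22:-→d23:-→d24:H6 -> H6
  add 0.0.0.0/0 -> H2 at depth 0
  lookup 103.216.123.232: bits 01100111110110000111101111101000 walk d0:H2→d1:-→d2:-→d3:-→d4:-→d5:-→d6:-→d7:-→d8:H2→d9:-→d10:-→d11:-→d12:-→d13:-→d14:-→d15:-→d16:-→d17:-→d18:-→d19:-→d20:-→d21:-→d22:-→d23:-→d24:-→d25:-→d26:-→d27:-→d28:-→d29:-→d30:-→d31:-→d32:H1 -> H1
  - 240.136.0.0/16 clear@16
  add 103.216.123.232/32 -> H6 at depth 32
  lookup 103.216.123.232: bits 01100111110110000111101111101000 walk d0:H2→d1:-→d2:-→d3:-→d4:-→d5:-→d6:-→d7:-→d8:H2→d9:-→d10:-→d11:-→d12:-→d13:-→d14:-→d15:-→d16:-→d17:-→d18:-→d19:-→d20:-→d21:-→d22:-→d23:-→d24:-→d25:-→d26:-→d27:-→d28:-→d29:-→d30:-→d31:-→d32:H6 -> H6
  lookup 240.156.241.44: bits 11110000100 walk d0:H2→d1:-→d2:-→d3:-→d4:-→d5:-→d6:-→d7:-→d8:-→d9:-→d10:H4→d11:- -> H4
  lookup 103.63.31.244: bits 01100111 walk d0:H2→d1:-→d2:-→d3:-→d4:-→d5:-→d6:-→d7:-→d8:H2 -> H2
  add 103.216.0.0/16 -> H1 at depth 16
  lookup 240.136.235.0: bits 111100001000100011101011 walk d0:H2→d1:-→d2:-→d3:-→d4:-→d5:-→d6:-→d7:-→d8:-→d9:-→d10:H4→d11:-→d12:-→d13:-→d14:-→d15:-→d16:-→d17:-→d18:-→d19:-→d20:-→d21:-→d22:-→d23:-→d24:H6 -> H6
  add 103.216.0.0/16 -> H2 at depth 16
  lookup 103.216.123.232: bits 01100111110110000111101111101000 walk d0:H2→d1:-→d2:-→d3:-→d4:-→d5:-→d6:-→d7:-→d8:H2→d9:-→d10:-→d11:-→d12:-→d13:-→d14:-→d15:-→d16:H2→d17:-→d18:-→d19:-→d20:-→d21:-→d22:-→d23:-→d24:-→d25:-→d26:-→d27:-→d28:-→d29:-→d30:-→d31:-→d32:H6 -> H6
  lookup 186.166.66.237: bits 1 walk d0:H2→d1:- -> H2
  add 103.208.0.0/12 -> H2 at depth 12
  add 113.134.124.254/32 -> H2 at depth 32
  add 240.0.0.0/8 -> H5 at depth 8
  add 240.0.0.0/6 -> H2 at depth 6

== LOOKUPS ==
["H1","H6","H1","H4","H6","H1","H6","H4","H2","H6","H6","H2"]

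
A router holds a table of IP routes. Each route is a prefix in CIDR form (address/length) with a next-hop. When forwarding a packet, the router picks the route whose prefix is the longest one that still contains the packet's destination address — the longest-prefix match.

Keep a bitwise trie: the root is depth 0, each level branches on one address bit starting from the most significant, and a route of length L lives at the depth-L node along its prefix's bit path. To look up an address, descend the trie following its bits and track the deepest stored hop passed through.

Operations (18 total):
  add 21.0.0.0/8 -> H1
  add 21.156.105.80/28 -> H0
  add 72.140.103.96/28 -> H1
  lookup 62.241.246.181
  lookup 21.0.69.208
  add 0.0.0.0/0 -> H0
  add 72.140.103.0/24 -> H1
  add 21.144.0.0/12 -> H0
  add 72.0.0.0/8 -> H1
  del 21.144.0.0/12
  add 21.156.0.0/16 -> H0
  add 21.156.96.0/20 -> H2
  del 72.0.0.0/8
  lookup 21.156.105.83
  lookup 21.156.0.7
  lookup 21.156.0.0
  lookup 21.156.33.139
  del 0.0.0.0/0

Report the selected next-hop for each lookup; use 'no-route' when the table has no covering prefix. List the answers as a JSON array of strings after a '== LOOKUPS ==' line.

Apply in order:
  + 21.0.0.0/8 (H1) depth=8
  + 21.156.105.80/28 (H0) depth=28
  + 72.140.103.96/28 (H1) depth=28
  lookup 62.241.246.181: bits 00 walk d0:-→d1:-→d2:- -> no-route
  lookup 21.0.69.208: bits 00010101 walk d0:-→d1:-→d2:-→d3:-→d4:-→d5:-→d6:-→d7:-→d8:H1 -> H1
  + 0.0.0.0/0 (H0) depth=0
  + 72.140.103.0/24 (H1) depth=24
  + 21.144.0.0/12 (H0) depth=12
  + 72.0.0.0/8 (H1) depth=8
  - 21.144.0.0/12 clear@12
  + 21.156.0.0/16 (H0) depth=16
  + 21.156.96.0/20 (H2) depth=20
  - 72.0.0.0/8 clear@8
  lookup 21.156.105.83: bits 0001010110011100011010010101 walk d0:H0→d1:-→d2:-→d3:-→d4:-→d5:-→d6:-→d7:-→d8:H1→d9:-→d10:-→d11:-→d12:-→d13:-→d14:-→d15:-→d16:H0→d17:-→d18:-→d19:-→d20:H2→d21:-→d22:-→d23:-→d24:-→d25:-→d26:-→d27:-→d28:H0 -> H0
  lookup 21.156.0.7: bits 00010101100111000 walk d0:H0→d1:-→d2:-→d3:-→d4:-→d5:-→d6:-→d7:-→d8:H1→d9:-→d10:-→d11:-→d12:-→d13:-→d14:-→d15:-→d16:H0→d17:- -> H0
  lookup 21.156.0.0: bits 00010101100111000 walk d0:H0→d1:-→d2:-→d3:-→d4:-→d5:-→d6:-→d7:-→d8:H1→d9:-→d10:-→d11:-→d12:-→d13:-→d14:-→d15:-→d16:H0→d17:- -> H0
  lookup 21.156.33.139: bits 00010101100111000 walk d0:H0→d1:-→d2:-→d3:-→d4:-→d5:-→d6:-→d7:-→d8:H1→d9:-→d10:-→d11:-→d12:-→d13:-→d14:-→d15:-→d16:H0→d17:- -> H0
  - 0.0.0.0/0 clear@0

== LOOKUPS ==
["no-route","H1","H0","H0","H0","H0"]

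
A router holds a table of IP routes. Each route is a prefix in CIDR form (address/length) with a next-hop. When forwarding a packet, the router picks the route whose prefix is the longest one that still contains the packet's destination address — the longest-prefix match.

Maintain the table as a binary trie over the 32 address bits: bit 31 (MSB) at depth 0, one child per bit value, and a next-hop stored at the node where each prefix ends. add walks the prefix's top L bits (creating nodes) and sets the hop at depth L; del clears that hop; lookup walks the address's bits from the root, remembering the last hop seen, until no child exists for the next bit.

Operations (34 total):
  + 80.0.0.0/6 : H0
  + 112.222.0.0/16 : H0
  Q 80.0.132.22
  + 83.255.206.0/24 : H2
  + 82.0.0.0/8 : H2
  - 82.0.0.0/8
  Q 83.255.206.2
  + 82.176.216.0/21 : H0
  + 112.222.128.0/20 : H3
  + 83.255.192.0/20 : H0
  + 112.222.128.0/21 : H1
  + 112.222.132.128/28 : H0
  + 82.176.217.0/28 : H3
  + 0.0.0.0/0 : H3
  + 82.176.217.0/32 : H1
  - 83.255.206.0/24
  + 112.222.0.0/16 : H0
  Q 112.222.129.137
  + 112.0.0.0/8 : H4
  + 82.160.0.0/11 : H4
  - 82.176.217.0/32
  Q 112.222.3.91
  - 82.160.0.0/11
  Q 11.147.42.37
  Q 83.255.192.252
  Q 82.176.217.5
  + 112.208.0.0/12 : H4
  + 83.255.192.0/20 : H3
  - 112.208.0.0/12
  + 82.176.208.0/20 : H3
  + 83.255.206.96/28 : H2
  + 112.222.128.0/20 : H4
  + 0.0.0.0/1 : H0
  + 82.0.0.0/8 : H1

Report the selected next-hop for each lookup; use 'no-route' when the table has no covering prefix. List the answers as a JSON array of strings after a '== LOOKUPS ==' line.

Process each operation:
  + 80.0.0.0/6 (H0) depth=6
  + 112.222.0.0/16 (H0) depth=16
  lookup 80.0.132.22: bits 010100 walk d0:-→d1:-→d2:-→d3:-→d4:-→d5:-→d6:H0 -> H0
  + 83.255.206.0/24 (H2) depth=24
  + 82.0.0.0/8 (H2) depth=8
  del 82.0.0.0/8 (clear depth 8)
  lookup 83.255.206.2: bits 010100111111111111001110 walk d0:-→d1:-→d2:-→d3:-→d4:-→d5:-→d6:H0→d7:-→d8:-→d9:-→d10:-→d11:-→d12:-→d13:-→d14:-→d15:-→d16:-→d17:-→d18:-→d19:-→d20:-→d21:-→d22:-→d23:-→d24:H2 -> H2
  + 82.176.216.0/21 (H0) depth=21
  + 112.222.128.0/20 (H3) depth=20
  + 83.255.192.0/20 (H0) depth=20
  + 112.222.128.0/21 (H1) depth=21
  + 112.222.132.128/28 (H0) depth=28
  + 82.176.217.0/28 (H3) depth=28
  + 0.0.0.0/0 (H3) depth=0
  + 82.176.217.0/32 (H1) depth=32
  del 83.255.206.0/24 (clear depth 24)
  + 112.222.0.0/16 (H0) depth=16
  lookup 112.222.129.137: bits 011100001101111010000 walk d0:H3→d1:-→d2:-→d3:-→d4:-→d5:-→d6:-→d7:-→d8:-→d9:-→d10:-→d11:-→d12:-→d13:-→d14:-→d15:-→d16:H0→d17:-→d18:-→d19:-→d20:H3→d21:H1 -> H1
  + 112.0.0.0/8 (H4) depth=8
  + 82.160.0.0/11 (H4) depth=11
  del 82.176.217.0/32 (clear depth 32)
  lookup 112.222.3.91: bits 0111000011011110 walk d0:H3→d1:-→d2:-→d3:-→d4:-→d5:-→d6:-→d7:-→d8:H4→d9:-→d10:-→d11:-→d12:-→d13:-→d14:-→d15:-→d16:H0 -> H0
  del 82.160.0.0/11 (clear depth 11)
  lookup 11.147.42.37: bits 0 walk d0:H3→d1:- -> H3
  lookup 83.255.192.252: bits 01010011111111111100 walk d0:H3→d1:-→d2:-→d3:-→d4:-→d5:-→d6:H0→d7:-→d8:-→d9:-→d10:-→d11:-→d12:-→d13:-→d14:-→d15:-→d16:-→d17:-→d18:-→d19:-→d20:H0 -> H0
  lookup 82.176.217.5: bits 01010010101100001101100100000 walk d0:H3→d1:-→d2:-→d3:-→d4:-→d5:-→d6:H0→d7:-→d8:-→d9:-→d10:-→d11:-→d12:-→d13:-→d14:-→d15:-→d16:-→d17:-→d18:-→d19:-→d20:-→d21:H0→d22:-→d23:-→d24:-→d25:-→d26:-→d27:-→d28:H3→d29:- -> H3
  + 112.208.0.0/12 (H4) depth=12
  + 83.255.192.0/20 (H3) depth=20
  del 112.208.0.0/12 (clear depth 12)
  + 82.176.208.0/20 (H3) depth=20
  + 83.255.206.96/28 (H2) depth=28
  + 112.222.128.0/20 (H4) depth=20
  + 0.0.0.0/1 (H0) depth=1
  + 82.0.0.0/8 (H1) depth=8

== LOOKUPS ==
["H0","H2","H1","H0","H3","H0","H3"]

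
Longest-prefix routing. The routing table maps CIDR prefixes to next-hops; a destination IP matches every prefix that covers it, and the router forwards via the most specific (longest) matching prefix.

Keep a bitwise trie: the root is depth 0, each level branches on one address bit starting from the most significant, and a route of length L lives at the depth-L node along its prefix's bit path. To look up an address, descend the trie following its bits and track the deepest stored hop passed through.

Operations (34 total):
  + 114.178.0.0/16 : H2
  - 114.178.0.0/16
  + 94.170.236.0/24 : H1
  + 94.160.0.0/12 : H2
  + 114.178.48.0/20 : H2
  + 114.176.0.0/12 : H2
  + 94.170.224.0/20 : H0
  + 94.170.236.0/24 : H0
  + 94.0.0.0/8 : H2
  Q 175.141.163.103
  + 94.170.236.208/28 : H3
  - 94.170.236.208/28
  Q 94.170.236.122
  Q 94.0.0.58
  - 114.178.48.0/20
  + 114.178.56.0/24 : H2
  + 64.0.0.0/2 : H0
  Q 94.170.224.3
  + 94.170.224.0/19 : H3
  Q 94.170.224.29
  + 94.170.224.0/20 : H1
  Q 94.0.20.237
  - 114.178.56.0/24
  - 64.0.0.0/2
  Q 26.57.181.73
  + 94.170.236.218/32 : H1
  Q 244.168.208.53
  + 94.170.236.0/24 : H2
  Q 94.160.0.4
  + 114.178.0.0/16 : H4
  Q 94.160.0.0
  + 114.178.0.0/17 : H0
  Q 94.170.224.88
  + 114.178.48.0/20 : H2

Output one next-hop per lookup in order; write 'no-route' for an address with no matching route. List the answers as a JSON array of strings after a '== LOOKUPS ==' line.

Process each operation:
  add 114.178.0.0/16 -> H2 at depth 16
  del 114.178.0.0/16 (clear depth 16)
  add 94.170.236.0/24 -> H1 at depth 24
  add 94.160.0.0/12 -> H2 at depth 12
  add 114.178.48.0/20 -> H2 at depth 20
  add 114.176.0.0/12 -> H2 at depth 12
  add 94.170.224.0/20 -> H0 at depth 20
  add 94.170.236.0/24 -> H0 at depth 24
  add 94.0.0.0/8 -> H2 at depth 8
  Q 175.141.163.103: descend ε ; hops seen [∅] ; pick no-route
  add 94.170.236.208/28 -> H3 at depth 28
  del 94.170.236.208/28 (clear depth 28)
  Q 94.170.236.122: descend 010111101010101011101100 ; hops seen [H2,H2,H0,H0] ; pick H0
  Q 94.0.0.58: descend 01011110 ; hops seen [H2] ; pick H2
  del 114.178.48.0/20 (clear depth 20)
  add 114.178.56.0/24 -> H2 at depth 24
  add 64.0.0.0/2 -> H0 at depth 2
  Q 94.170.224.3: descend 01011110101010101110 ; hops seen [H0,H2,H2,H0] ; pick H0
  add 94.170.224.0/19 -> H3 at depth 19
  Q 94.170.224.29: descend 01011110101010101110 ; hops seen [H0,H2,H2,H3,H0] ; pick H0
  add 94.170.224.0/20 -> H1 at depth 20
  Q 94.0.20.237: descend 01011110 ; hops seen [H0,H2] ; pick H2
  del 114.178.56.0/24 (clear depth 24)
  del 64.0.0.0/2 (clear depth 2)
  Q 26.57.181.73: descend 0 ; hops seen [∅] ; pick no-route
  add 94.170.236.218/32 -> H1 at depth 32
  Q 244.168.208.53: descend ε ; hops seen [∅] ; pick no-route
  add 94.170.236.0/24 -> H2 at depth 24
  Q 94.160.0.4: descend 010111101010 ; hops seen [H2,H2] ; pick H2
  add 114.178.0.0/16 -> H4 at depth 16
  Q 94.160.0.0: descend 010111101010 ; hops seen [H2,H2] ; pick H2
  add 114.178.0.0/17 -> H0 at depth 17
  Q 94.170.224.88: descend 01011110101010101110 ; hops seen [H2,H2,H3,H1] ; pick H1
  add 114.178.48.0/20 -> H2 at depth 20

== LOOKUPS ==
["no-route","H0","H2","H0","H0","H2","no-route","no-route","H2","H2","H1"]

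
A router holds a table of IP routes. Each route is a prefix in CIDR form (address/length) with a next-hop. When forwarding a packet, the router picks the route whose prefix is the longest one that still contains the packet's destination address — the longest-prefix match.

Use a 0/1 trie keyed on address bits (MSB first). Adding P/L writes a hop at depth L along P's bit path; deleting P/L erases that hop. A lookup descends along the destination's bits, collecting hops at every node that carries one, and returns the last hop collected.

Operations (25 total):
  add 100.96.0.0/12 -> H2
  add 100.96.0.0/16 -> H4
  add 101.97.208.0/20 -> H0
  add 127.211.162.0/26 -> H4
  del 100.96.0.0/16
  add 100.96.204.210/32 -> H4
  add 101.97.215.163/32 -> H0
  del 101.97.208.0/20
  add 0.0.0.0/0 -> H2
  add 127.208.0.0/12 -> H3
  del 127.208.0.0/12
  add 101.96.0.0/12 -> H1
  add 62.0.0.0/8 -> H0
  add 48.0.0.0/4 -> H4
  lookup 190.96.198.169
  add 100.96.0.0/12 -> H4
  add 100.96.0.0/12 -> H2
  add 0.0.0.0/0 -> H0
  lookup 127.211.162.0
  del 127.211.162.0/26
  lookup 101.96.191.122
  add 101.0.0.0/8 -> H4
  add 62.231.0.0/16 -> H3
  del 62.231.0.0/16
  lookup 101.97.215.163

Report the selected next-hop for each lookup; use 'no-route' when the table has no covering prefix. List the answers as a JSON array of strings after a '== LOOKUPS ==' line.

Apply in order:
  add 100.96.0.0/12 -> H2 at depth 12
  add 100.96.0.0/16 -> H4 at depth 16
  add 101.97.208.0/20 -> H0 at depth 20
  add 127.211.162.0/26 -> H4 at depth 26
  del 100.96.0.0/16 (clear depth 16)
  add 100.96.204.210/32 -> H4 at depth 32
  add 101.97.215.163/32 -> H0 at depth 32
  del 101.97.208.0/20 (clear depth 20)
  add 0.0.0.0/0 -> H2 at depth 0
  add 127.208.0.0/12 -> H3 at depth 12
  del 127.208.0.0/12 (clear depth 12)
  add 101.96.0.0/12 -> H1 at depth 12
  add 62.0.0.0/8 -> H0 at depth 8
  add 48.0.0.0/4 -> H4 at depth 4
  lookup 190.96.198.169: bits ε walk d0:H2 -> H2
  add 100.96.0.0/12 -> H4 at depth 12
  add 100.96.0.0/12 -> H2 at depth 12
  add 0.0.0.0/0 -> H0 at depth 0
  lookup 127.211.162.0: bits 01111111110100111010001000 walk d0:H0→d1:-→d2:-→d3:-→d4:-→d5:-→d6:-→d7:-→d8:-→d9:-→d10:-→d11:-→d12:-→d13:-→d14:-→d15:-→d16:-→d17:-→d18:-→d19:-→d20:-→d21:-→d22:-→d23:-→d24:-→d25:-→d26:H4 -> H4
  del 127.211.162.0/26 (clear depth 26)
  lookup 101.96.191.122: bits 011001010110000 walk d0:H0→d1:-→d2:-→d3:-→d4:-→d5:-→d6:-→d7:-→d8:-→d9:-→d10:-→d11:-→d12:H1→d13:-→d14:-→d15:- -> H1
  add 101.0.0.0/8 -> H4 at depth 8
  add 62.231.0.0/16 -> H3 at depth 16
  del 62.231.0.0/16 (clear depth 16)
  lookup 101.97.215.163: bits 01100101011000011101011110100011 walk d0:H0→d1:-→d2:-→d3:-→d4:-→d5:-→d6:-→d7:-→d8:H4→d9:-→d10:-→d11:-→d12:H1→d13:-→d14:-→d15:-→d16:-→d17:-→d18:-→d19:-→d20:-→d21:-→d22:-→d23:-→d24:-→d25:-→d26:-→d27:-→d28:-→d29:-→d30:-→d31:-→d32:H0 -> H0

== LOOKUPS ==
["H2","H4","H1","H0"]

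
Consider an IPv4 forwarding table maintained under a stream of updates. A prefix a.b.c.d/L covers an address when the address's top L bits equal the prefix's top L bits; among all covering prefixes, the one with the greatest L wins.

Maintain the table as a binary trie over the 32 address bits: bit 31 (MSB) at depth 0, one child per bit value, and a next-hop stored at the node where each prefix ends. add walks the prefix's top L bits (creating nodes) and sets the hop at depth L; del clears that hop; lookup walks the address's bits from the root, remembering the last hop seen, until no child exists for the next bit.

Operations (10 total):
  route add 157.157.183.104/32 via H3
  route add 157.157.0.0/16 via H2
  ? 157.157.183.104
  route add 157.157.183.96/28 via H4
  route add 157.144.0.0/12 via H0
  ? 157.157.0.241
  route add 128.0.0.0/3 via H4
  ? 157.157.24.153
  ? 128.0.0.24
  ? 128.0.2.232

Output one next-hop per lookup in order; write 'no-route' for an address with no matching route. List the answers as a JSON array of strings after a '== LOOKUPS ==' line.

Trace:
  add 157.157.183.104/32 -> H3 at depth 32
  add 157.157.0.0/16 -> H2 at depth 16
  Q 157.157.183.104: descend 10011101100111011011011101101000 ; hops seen [H2,H3] ; pick H3
  add 157.157.183.96/28 -> H4 at depth 28
  add 157.144.0.0/12 -> H0 at depth 12
  Q 157.157.0.241: descend 1001110110011101 ; hops seen [H0,H2] ; pick H2
  add 128.0.0.0/3 -> H4 at depth 3
  Q 157.157.24.153: descend 1001110110011101 ; hops seen [H4,H0,H2] ; pick H2
  Q 128.0.0.24: descend 100 ; hops seen [H4] ; pick H4
  Q 128.0.2.232: descend 100 ; hops seen [H4] ; pick H4

== LOOKUPS ==
["H3","H2","H2","H4","H4"]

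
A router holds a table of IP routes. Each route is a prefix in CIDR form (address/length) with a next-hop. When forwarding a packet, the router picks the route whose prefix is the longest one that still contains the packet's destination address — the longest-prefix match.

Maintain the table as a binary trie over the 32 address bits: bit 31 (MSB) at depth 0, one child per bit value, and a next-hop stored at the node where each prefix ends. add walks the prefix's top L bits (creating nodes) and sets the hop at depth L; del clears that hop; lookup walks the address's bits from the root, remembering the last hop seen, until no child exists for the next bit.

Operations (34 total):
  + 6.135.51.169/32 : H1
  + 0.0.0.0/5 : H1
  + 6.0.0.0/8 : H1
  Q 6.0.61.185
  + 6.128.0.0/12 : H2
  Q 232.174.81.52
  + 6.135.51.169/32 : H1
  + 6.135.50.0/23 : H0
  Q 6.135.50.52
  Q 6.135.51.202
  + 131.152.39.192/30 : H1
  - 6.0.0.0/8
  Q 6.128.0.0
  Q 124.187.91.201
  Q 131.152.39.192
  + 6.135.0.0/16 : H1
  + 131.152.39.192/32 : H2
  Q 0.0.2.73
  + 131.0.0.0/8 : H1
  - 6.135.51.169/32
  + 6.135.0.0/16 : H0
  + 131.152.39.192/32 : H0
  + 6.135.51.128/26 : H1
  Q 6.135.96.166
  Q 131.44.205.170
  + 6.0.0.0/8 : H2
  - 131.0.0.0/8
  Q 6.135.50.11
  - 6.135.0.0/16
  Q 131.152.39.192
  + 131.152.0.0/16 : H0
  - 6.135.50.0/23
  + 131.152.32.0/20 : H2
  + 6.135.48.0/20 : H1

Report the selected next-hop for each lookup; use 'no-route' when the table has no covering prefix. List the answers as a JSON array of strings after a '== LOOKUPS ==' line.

Apply in order:
  add 6.135.51.169/32 -> H1 at depth 32
  add 0.0.0.0/5 -> H1 at depth 5
  add 6.0.0.0/8 -> H1 at depth 8
  ? 6.0.61.185  path d0:-→d1:-→d2:-→d3:-→d4:-→d5:H1→d6:-→d7:-→d8:H1  best=H1
  add 6.128.0.0/12 -> H2 at depth 12
  ? 232.174.81.52  path d0:-  best=no-route
  add 6.135.51.169/32 -> H1 at depth 32
  add 6.135.50.0/23 -> H0 at depth 23
  ? 6.135.50.52  path d0:-→d1:-→d2:-→d3:-→d4:-→d5:H1→d6:-→d7:-→d8:H1→d9:-→d10:-→d11:-→d12:H2→d13:-→d14:-→d15:-→d16:-→d17:-→d18:-→d19:-→d20:-→d21:-→d22:-→d23:H0  best=H0
  ? 6.135.51.202  path d0:-→d1:-→d2:-→d3:-→d4:-→d5:H1→d6:-→d7:-→d8:H1→d9:-→d10:-→d11:-→d12:H2→d13:-→d14:-→d15:-→d16:-→d17:-→d18:-→d19:-→d20:-→d21:-→d22:-→d23:H0→d24:-→d25:-  best=H0
  add 131.152.39.192/30 -> H1 at depth 30
  - 6.0.0.0/8 clear@8
  ? 6.128.0.0  path d0:-→d1:-→d2:-→d3:-→d4:-→d5:H1→d6:-→d7:-→d8:-→d9:-→d10:-→d11:-→d12:H2→d13:-  best=H2
  ? 124.187.91.201  path d0:-→d1:-  best=no-route
  ? 131.152.39.192  path d0:-→d1:-→d2:-→d3:-→d4:-→d5:-→d6:-→d7:-→d8:-→d9:-→d10:-→d11:-→d12:-→d13:-→d14:-→d15:-→d16:-→d17:-→d18:-→d19:-→d20:-→d21:-→d22:-→d23:-→d24:-→d25:-→d26:-→d27:-→d28:-→d29:-→d30:H1  best=H1
  add 6.135.0.0/16 -> H1 at depth 16
  add 131.152.39.192/32 -> H2 at depth 32
  ? 0.0.2.73  path d0:-→d1:-→d2:-→d3:-→d4:-→d5:H1  best=H1
  add 131.0.0.0/8 -> H1 at depth 8
  - 6.135.51.169/32 clear@32
  add 6.135.0.0/16 -> H0 at depth 16
  add 131.152.39.192/32 -> H0 at depth 32
  add 6.135.51.128/26 -> H1 at depth 26
  ? 6.135.96.166  path d0:-→d1:-→d2:-→d3:-→d4:-→d5:H1→d6:-→d7:-→d8:-→d9:-→d10:-→d11:-→d12:H2→d13:-→d14:-→d15:-→d16:H0→d17:-  best=H0
  ? 131.44.205.170  path d0:-→d1:-→d2:-→d3:-→d4:-→d5:-→d6:-→d7:-→d8:H1  best=H1
  add 6.0.0.0/8 -> H2 at depth 8
  - 131.0.0.0/8 clear@8
  ? 6.135.50.11  path d0:-→d1:-→d2:-→d3:-→d4:-→d5:H1→d6:-→d7:-→d8:H2→d9:-→d10:-→d11:-→d12:H2→d13:-→d14:-→d15:-→d16:H0→d17:-→d18:-→d19:-→d20:-→d21:-→d22:-→d23:H0  best=H0
  - 6.135.0.0/16 clear@16
  ? 131.152.39.192  path d0:-→d1:-→d2:-→d3:-→d4:-→d5:-→d6:-→d7:-→d8:-→d9:-→d10:-→d11:-→d12:-→d13:-→d14:-→d15:-→d16:-→d17:-→d18:-→d19:-→d20:-→d21:-→d22:-→d23:-→d24:-→d25:-→d26:-→d27:-→d28:-→d29:-→d30:H1→d31:-→d32:H0  best=H0
  add 131.152.0.0/16 -> H0 at depth 16
  - 6.135.50.0/23 clear@23
  add 131.152.32.0/20 -> H2 at depth 20
  add 6.135.48.0/20 -> H1 at depth 20

== LOOKUPS ==
["H1","no-route","H0","H0","H2","no-route","H1","H1","H0","H1","H0","H0"]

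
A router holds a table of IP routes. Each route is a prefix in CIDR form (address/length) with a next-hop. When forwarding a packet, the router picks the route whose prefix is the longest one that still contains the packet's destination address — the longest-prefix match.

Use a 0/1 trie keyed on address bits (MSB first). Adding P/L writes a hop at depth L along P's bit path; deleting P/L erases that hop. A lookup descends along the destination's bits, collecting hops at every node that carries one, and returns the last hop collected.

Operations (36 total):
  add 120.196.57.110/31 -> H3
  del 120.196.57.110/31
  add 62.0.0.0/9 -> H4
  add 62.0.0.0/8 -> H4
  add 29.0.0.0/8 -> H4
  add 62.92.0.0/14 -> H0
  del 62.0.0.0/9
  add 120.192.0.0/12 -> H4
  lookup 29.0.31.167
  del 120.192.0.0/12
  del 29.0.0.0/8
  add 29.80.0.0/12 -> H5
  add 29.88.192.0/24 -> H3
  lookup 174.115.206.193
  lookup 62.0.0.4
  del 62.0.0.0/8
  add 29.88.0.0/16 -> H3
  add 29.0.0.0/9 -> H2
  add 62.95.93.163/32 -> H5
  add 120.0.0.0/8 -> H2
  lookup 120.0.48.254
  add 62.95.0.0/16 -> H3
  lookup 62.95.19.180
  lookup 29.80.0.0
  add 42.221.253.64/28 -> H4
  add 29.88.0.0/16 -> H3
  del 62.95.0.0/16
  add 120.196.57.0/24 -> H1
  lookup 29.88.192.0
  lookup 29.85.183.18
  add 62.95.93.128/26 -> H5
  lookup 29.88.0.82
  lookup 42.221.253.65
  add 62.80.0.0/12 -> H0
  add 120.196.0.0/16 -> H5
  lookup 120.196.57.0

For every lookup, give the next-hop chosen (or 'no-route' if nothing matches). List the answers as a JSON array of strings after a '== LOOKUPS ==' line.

Trace:
  + 120.196.57.110/31 (H3) depth=31
  - 120.196.57.110/31 clear@31
  + 62.0.0.0/9 (H4) depth=9
  + 62.0.0.0/8 (H4) depth=8
  + 29.0.0.0/8 (H4) depth=8
  + 62.92.0.0/14 (H0) depth=14
  - 62.0.0.0/9 clear@9
  + 120.192.0.0/12 (H4) depth=12
  ? 29.0.31.167  path d0:-→d1:-→d2:-→d3:-→d4:-→d5:-→d6:-→d7:-→d8:H4  best=H4
  - 120.192.0.0/12 clear@12
  - 29.0.0.0/8 clear@8
  + 29.80.0.0/12 (H5) depth=12
  + 29.88.192.0/24 (H3) depth=24
  ? 174.115.206.193  path d0:-  best=no-route
  ? 62.0.0.4  path d0:-→d1:-→d2:-→d3:-→d4:-→d5:-→d6:-→d7:-→d8:H4→d9:-  best=H4
  - 62.0.0.0/8 clear@8
  + 29.88.0.0/16 (H3) depth=16
  + 29.0.0.0/9 (H2) depth=9
  + 62.95.93.163/32 (H5) depth=32
  + 120.0.0.0/8 (H2) depth=8
  ? 120.0.48.254  path d0:-→d1:-→d2:-→d3:-→d4:-→d5:-→d6:-→d7:-→d8:H2  best=H2
  + 62.95.0.0/16 (H3) depth=16
  ? 62.95.19.180  path d0:-→d1:-→d2:-→d3:-→d4:-→d5:-→d6:-→d7:-→d8:-→d9:-→d10:-→d11:-→d12:-→d13:-→d14:H0→d15:-→d16:H3→d17:-  best=H3
  ? 29.80.0.0  path d0:-→d1:-→d2:-→d3:-→d4:-→d5:-→d6:-→d7:-→d8:-→d9:H2→d10:-→d11:-→d12:H5  best=H5
  + 42.221.253.64/28 (H4) depth=28
  + 29.88.0.0/16 (H3) depth=16
  - 62.95.0.0/16 clear@16
  + 120.196.57.0/24 (H1) depth=24
  ? 29.88.192.0  path d0:-→d1:-→d2:-→d3:-→d4:-→d5:-→d6:-→d7:-→d8:-→d9:H2→d10:-→d11:-→d12:H5→d13:-→d14:-→d15:-→d16:H3→d17:-→d18:-→d19:-→d20:-→d21:-→d22:-→d23:-→d24:H3  best=H3
  ? 29.85.183.18  path d0:-→d1:-→d2:-→d3:-→d4:-→d5:-→d6:-→d7:-→d8:-→d9:H2→d10:-→d11:-→d12:H5  best=H5
  + 62.95.93.128/26 (H5) depth=26
  ? 29.88.0.82  path d0:-→d1:-→d2:-→d3:-→d4:-→d5:-→d6:-→d7:-→d8:-→d9:H2→d10:-→d11:-→d12:H5→d13:-→d14:-→d15:-→d16:H3  best=H3
  ? 42.221.253.65  path d0:-→d1:-→d2:-→d3:-→d4:-→d5:-→d6:-→d7:-→d8:-→d9:-→d10:-→d11:-→d12:-→d13:-→d14:-→d15:-→d16:-→d17:-→d18:-→d19:-→d20:-→d21:-→d22:-→d23:-→d24:-→d25:-→d26:-→d27:-→d28:H4  best=H4
  + 62.80.0.0/12 (H0) depth=12
  + 120.196.0.0/16 (H5) depth=16
  ? 120.196.57.0  path d0:-→d1:-→d2:-→d3:-→d4:-→d5:-→d6:-→d7:-→d8:H2→d9:-→d10:-→d11:-→d12:-→d13:-→d14:-→d15:-→d16:H5→d17:-→d18:-→d19:-→d20:-→d21:-→d22:-→d23:-→d24:H1→d25:-  best=H1

== LOOKUPS ==
["H4","no-route","H4","H2","H3","H5","H3","H5","H3","H4","H1"]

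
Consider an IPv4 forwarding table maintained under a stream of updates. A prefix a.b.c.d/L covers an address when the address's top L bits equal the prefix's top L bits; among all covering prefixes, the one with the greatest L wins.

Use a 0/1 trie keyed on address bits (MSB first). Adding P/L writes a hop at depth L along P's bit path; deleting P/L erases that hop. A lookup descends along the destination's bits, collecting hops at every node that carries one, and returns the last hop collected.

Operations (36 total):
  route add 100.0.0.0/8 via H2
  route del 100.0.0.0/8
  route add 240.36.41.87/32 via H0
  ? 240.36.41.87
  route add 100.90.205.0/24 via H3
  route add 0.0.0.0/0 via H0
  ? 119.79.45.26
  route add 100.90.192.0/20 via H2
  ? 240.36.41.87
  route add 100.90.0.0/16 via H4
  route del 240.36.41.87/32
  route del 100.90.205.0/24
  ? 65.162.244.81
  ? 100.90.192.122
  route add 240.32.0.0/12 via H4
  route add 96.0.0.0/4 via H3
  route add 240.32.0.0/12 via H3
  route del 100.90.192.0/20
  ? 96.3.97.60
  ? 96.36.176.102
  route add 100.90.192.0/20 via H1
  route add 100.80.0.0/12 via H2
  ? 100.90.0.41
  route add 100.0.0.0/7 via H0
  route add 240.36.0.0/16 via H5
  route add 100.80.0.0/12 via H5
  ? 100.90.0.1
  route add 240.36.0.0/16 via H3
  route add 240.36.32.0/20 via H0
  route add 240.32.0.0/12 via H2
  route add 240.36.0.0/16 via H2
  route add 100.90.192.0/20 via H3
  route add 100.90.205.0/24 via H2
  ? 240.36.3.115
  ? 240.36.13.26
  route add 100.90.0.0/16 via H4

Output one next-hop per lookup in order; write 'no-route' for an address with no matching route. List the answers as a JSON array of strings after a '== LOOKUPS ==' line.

Trace:
  add 100.0.0.0/8 -> H2 at depth 8
  - 100.0.0.0/8 clear@8
  add 240.36.41.87/32 -> H0 at depth 32
  lookup 240.36.41.87: bits 11110000001001000010100101010111 walk d0:-→d1:-→d2:-→d3:-→d4:-→d5:-→d6:-→d7:-→d8:-→d9:-→d10:-→d11:-→d12:-→d13:-→d14:-→d15:-→d16:-→d17:-→d18:-→d19:-→d20:-→d21:-→d22:-→d23:-→d24:-→d25:-→d26:-→d27:-→d28:-→d29:-→d30:-→d31:-→d32:H0 -> H0
  add 100.90.205.0/24 -> H3 at depth 24
  add 0.0.0.0/0 -> H0 at depth 0
  lookup 119.79.45.26: bits 011 walk d0:H0→d1:-→d2:-→d3:- -> H0
  add 100.90.192.0/20 -> H2 at depth 20
  lookup 240.36.41.87: bits 11110000001001000010100101010111 walk d0:H0→d1:-→d2:-→d3:-→d4:-→d5:-→d6:-→d7:-→d8:-→d9:-→d10:-→d11:-→d12:-→d13:-→d14:-→d15:-→d16:-→d17:-→d18:-→d19:-→d20:-→d21:-→d22:-→d23:-→d24:-→d25:-→d26:-→d27:-→d28:-→d29:-→d30:-→d31:-→d32:H0 -> H0
  add 100.90.0.0/16 -> H4 at depth 16
  - 240.36.41.87/32 clear@32
  - 100.90.205.0/24 clear@24
  lookup 65.162.244.81: bits 01 walk d0:H0→d1:-→d2:- -> H0
  lookup 100.90.192.122: bits 01100100010110101100 walk d0:H0→d1:-→d2:-→d3:-→d4:-→d5:-→d6:-→d7:-→d8:-→d9:-→d10:-→d11:-→d12:-→d13:-→d14:-→d15:-→d16:H4→d17:-→d18:-→d19:-→d20:H2 -> H2
  add 240.32.0.0/12 -> H4 at depth 12
  add 96.0.0.0/4 -> H3 at depth 4
  add 240.32.0.0/12 -> H3 at depth 12
  - 100.90.192.0/20 clear@20
  lookup 96.3.97.60: bits 01100 walk d0:H0→d1:-→d2:-→d3:-→d4:H3→d5:- -> H3
  lookup 96.36.176.102: bits 01100 walk d0:H0→d1:-→d2:-→d3:-→d4:H3→d5:- -> H3
  add 100.90.192.0/20 -> H1 at depth 20
  add 100.80.0.0/12 -> H2 at depth 12
  lookup 100.90.0.41: bits 0110010001011010 walk d0:H0→d1:-→d2:-→d3:-→d4:H3→d5:-→d6:-→d7:-→d8:-→d9:-→d10:-→d11:-→d12:H2→d13:-→d14:-→d15:-→d16:H4 -> H4
  add 100.0.0.0/7 -> H0 at depth 7
  add 240.36.0.0/16 -> H5 at depth 16
  add 100.80.0.0/12 -> H5 at depth 12
  lookup 100.90.0.1: bits 0110010001011010 walk d0:H0→d1:-→d2:-→d3:-→d4:H3→d5:-→d6:-→d7:H0→d8:-→d9:-→d10:-→d11:-→d12:H5→d13:-→d14:-→d15:-→d16:H4 -> H4
  add 240.36.0.0/16 -> H3 at depth 16
  add 240.36.32.0/20 -> H0 at depth 20
  add 240.32.0.0/12 -> H2 at depth 12
  add 240.36.0.0/16 -> H2 at depth 16
  add 100.90.192.0/20 -> H3 at depth 20
  add 100.90.205.0/24 -> H2 at depth 24
  lookup 240.36.3.115: bits 111100000010010000 walk d0:H0→d1:-→d2:-→d3:-→d4:-→d5:-→d6:-→d7:-→d8:-→d9:-→d10:-→d11:-→d12:H2→d13:-→d14:-→d15:-→d16:H2→d17:-→d18:- -> H2
  lookup 240.36.13.26: bits 111100000010010000 walk d0:H0→d1:-→d2:-→d3:-→d4:-→d5:-→d6:-→d7:-→d8:-→d9:-→d10:-→d11:-→d12:H2→d13:-→d14:-→d15:-→d16:H2→d17:-→d18:- -> H2
  add 100.90.0.0/16 -> H4 at depth 16

== LOOKUPS ==
["H0","H0","H0","H0","H2","H3","H3","H4","H4","H2","H2"]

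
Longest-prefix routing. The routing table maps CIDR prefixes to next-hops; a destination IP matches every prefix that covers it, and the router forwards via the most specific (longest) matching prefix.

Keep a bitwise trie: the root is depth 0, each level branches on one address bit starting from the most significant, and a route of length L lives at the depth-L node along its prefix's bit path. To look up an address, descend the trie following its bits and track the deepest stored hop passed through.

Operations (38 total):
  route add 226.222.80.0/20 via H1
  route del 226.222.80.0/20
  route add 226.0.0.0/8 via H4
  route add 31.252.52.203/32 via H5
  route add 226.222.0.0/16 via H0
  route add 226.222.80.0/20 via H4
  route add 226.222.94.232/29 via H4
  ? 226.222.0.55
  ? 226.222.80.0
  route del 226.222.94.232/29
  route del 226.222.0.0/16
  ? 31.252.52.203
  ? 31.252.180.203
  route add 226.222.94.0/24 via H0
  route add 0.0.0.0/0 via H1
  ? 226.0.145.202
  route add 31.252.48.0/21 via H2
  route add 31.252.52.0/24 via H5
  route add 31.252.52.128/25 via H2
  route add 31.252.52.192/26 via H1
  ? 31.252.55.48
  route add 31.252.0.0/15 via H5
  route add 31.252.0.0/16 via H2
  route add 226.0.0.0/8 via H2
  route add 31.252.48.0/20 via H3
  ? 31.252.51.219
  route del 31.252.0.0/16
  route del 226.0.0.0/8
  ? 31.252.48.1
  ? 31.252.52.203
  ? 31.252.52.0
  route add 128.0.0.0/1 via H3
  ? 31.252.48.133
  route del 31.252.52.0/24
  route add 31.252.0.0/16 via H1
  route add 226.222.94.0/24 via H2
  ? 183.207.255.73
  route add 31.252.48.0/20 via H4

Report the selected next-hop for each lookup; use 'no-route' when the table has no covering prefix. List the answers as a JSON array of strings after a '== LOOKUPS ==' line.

Apply in order:
  add 226.222.80.0/20 -> H1 at depth 20
  - 226.222.80.0/20 clear@20
  add 226.0.0.0/8 -> H4 at depth 8
  add 31.252.52.203/32 -> H5 at depth 32
  add 226.222.0.0/16 -> H0 at depth 16
  add 226.222.80.0/20 -> H4 at depth 20
  add 226.222.94.232/29 -> H4 at depth 29
  lookup 226.222.0.55: bits 11100010110111100 walk d0:-→d1:-→d2:-→d3:-→d4:-→d5:-→d6:-→d7:-→d8:H4→d9:-→d10:-→d11:-→d12:-→d13:-→d14:-→d15:-→d16:H0→d17:- -> H0
  lookup 226.222.80.0: bits 11100010110111100101 walk d0:-→d1:-→d2:-→d3:-→d4:-→d5:-→d6:-→d7:-→d8:H4→d9:-→d10:-→d11:-→d12:-→d13:-→d14:-→d15:-→d16:H0→d17:-→d18:-→d19:-→d20:H4 -> H4
  - 226.222.94.232/29 clear@29
  - 226.222.0.0/16 clear@16
  lookup 31.252.52.203: bits 00011111111111000011010011001011 walk d0:-→d1:-→d2:-→d3:-→d4:-→d5:-→d6:-→d7:-→d8:-→d9:-→d10:-→d11:-→d12:-→d13:-→d14:-→d15:-→d16:-→d17:-→d18:-→d19:-→d20:-→d21:-→d22:-→d23:-→d24:-→d25:-→d26:-→d27:-→d28:-→d29:-→d30:-→d31:-→d32:H5 -> H5
  lookup 31.252.180.203: bits 0001111111111100 walk d0:-→d1:-→d2:-→d3:-→d4:-→d5:-→d6:-→d7:-→d8:-→d9:-→d10:-→d11:-→d12:-→d13:-→d14:-→d15:-→d16:- -> no-route
  add 226.222.94.0/24 -> H0 at depth 24
  add 0.0.0.0/0 -> H1 at depth 0
  lookup 226.0.145.202: bits 11100010 walk d0:H1→d1:-→d2:-→d3:-→d4:-→d5:-→d6:-→d7:-→d8:H4 -> H4
  add 31.252.48.0/21 -> H2 at depth 21
  add 31.252.52.0/24 -> H5 at depth 24
  add 31.252.52.128/25 -> H2 at depth 25
  add 31.252.52.192/26 -> H1 at depth 26
  lookup 31.252.55.48: bits 0001111111111100001101 walk d0:H1→d1:-→d2:-→d3:-→d4:-→d5:-→d6:-→d7:-→d8:-→d9:-→d10:-→d11:-→d12:-→d13:-→d14:-→d15:-→d16:-→d17:-→d18:-→d19:-→d20:-→d21:H2→d22:- -> H2
  add 31.252.0.0/15 -> H5 at depth 15
  add 31.252.0.0/16 -> H2 at depth 16
  add 226.0.0.0/8 -> H2 at depth 8
  add 31.252.48.0/20 -> H3 at depth 20
  lookup 31.252.51.219: bits 000111111111110000110 walk d0:H1→d1:-→d2:-→d3:-→d4:-→d5:-→d6:-→d7:-→d8:-→d9:-→d10:-→d11:-→d12:-→d13:-→d14:-→d15:H5→d16:H2→d17:-→d18:-→d19:-→d20:H3→d21:H2 -> H2
  - 31.252.0.0/16 clear@16
  - 226.0.0.0/8 clear@8
  lookup 31.252.48.1: bits 000111111111110000110 walk d0:H1→d1:-→d2:-→d3:-→d4:-→d5:-→d6:-→d7:-→d8:-→d9:-→d10:-→d11:-→d12:-→d13:-→d14:-→d15:H5→d16:-→d17:-→d18:-→d19:-→d20:H3→d21:H2 -> H2
  lookup 31.252.52.203: bits 00011111111111000011010011001011 walk d0:H1→d1:-→d2:-→d3:-→d4:-→d5:-→d6:-→d7:-→d8:-→d9:-→d10:-→d11:-→d12:-→d13:-→d14:-→d15:H5→d16:-→d17:-→d18:-→d19:-→d20:H3→d21:H2→d22:-→d23:-→d24:H5→d25:H2→d26:H1→d27:-→d28:-→d29:-→d30:-→d31:-→d32:H5 -> H5
  lookup 31.252.52.0: bits 000111111111110000110100 walk d0:H1→d1:-→d2:-→d3:-→d4:-→d5:-→d6:-→d7:-→d8:-→d9:-→d10:-→d11:-→d12:-→d13:-→d14:-→d15:H5→d16:-→d17:-→d18:-→d19:-→d20:H3→d21:H2→d22:-→d23:-→d24:H5 -> H5
  add 128.0.0.0/1 -> H3 at depth 1
  lookup 31.252.48.133: bits 000111111111110000110 walk d0:H1→d1:-→d2:-→d3:-→d4:-→d5:-→d6:-→d7:-→d8:-→d9:-→d10:-→d11:-→d12:-→d13:-→d14:-→d15:H5→d16:-→d17:-→d18:-→d19:-→d20:H3→d21:H2 -> H2
  - 31.252.52.0/24 clear@24
  add 31.252.0.0/16 -> H1 at depth 16
  add 226.222.94.0/24 -> H2 at depth 24
  lookup 183.207.255.73: bits 1 walk d0:H1→d1:H3 -> H3
  add 31.252.48.0/20 -> H4 at depth 20

== LOOKUPS ==
["H0","H4","H5","no-route","H4","H2","H2","H2","H5","H5","H2","H3"]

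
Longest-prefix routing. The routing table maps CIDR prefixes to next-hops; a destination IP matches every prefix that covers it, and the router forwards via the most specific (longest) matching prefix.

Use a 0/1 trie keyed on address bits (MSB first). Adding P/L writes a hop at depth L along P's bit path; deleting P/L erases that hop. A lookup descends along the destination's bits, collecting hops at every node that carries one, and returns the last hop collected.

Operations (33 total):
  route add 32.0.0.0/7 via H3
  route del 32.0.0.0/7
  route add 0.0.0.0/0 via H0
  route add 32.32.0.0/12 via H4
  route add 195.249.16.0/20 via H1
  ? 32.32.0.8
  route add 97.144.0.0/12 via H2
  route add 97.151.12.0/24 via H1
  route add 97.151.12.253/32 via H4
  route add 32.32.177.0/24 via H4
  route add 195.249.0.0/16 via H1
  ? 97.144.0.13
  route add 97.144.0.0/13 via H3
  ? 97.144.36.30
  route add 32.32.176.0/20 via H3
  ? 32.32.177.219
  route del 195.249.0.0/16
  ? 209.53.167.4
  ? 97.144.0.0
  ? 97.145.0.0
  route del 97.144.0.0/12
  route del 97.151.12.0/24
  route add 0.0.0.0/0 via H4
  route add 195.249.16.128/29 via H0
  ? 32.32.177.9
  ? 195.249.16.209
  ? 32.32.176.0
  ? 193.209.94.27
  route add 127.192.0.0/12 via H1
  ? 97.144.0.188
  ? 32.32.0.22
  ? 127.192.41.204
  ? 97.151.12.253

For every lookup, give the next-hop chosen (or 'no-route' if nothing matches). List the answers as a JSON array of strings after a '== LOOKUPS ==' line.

Process each operation:
  + 32.0.0.0/7 (H3) depth=7
  del 32.0.0.0/7 (clear depth 7)
  + 0.0.0.0/0 (H0) depth=0
  + 32.32.0.0/12 (H4) depth=12
  + 195.249.16.0/20 (H1) depth=20
  lookup 32.32.0.8: bits 001000000010 walk d0:H0→d1:-→d2:-→d3:-→d4:-→d5:-→d6:-→d7:-→d8:-→d9:-→d10:-→d11:-→d12:H4 -> H4
  + 97.144.0.0/12 (H2) depth=12
  + 97.151.12.0/24 (H1) depth=24
  + 97.151.12.253/32 (H4) depth=32
  + 32.32.177.0/24 (H4) depth=24
  + 195.249.0.0/16 (H1) depth=16
  lookup 97.144.0.13: bits 0110000110010 walk d0:H0→d1:-→d2:-→d3:-→d4:-→d5:-→d6:-→d7:-→d8:-→d9:-→d10:-→d11:-→d12:H2→d13:- -> H2
  + 97.144.0.0/13 (H3) depth=13
  lookup 97.144.36.30: bits 0110000110010 walk d0:H0→d1:-→d2:-→d3:-→d4:-→d5:-→d6:-→d7:-→d8:-→d9:-→d10:-→d11:-→d12:H2→d13:H3 -> H3
  + 32.32.176.0/20 (H3) depth=20
  lookup 32.32.177.219: bits 001000000010000010110001 walk d0:H0→d1:-→d2:-→d3:-→d4:-→d5:-→d6:-→d7:-→d8:-→d9:-→d10:-→d11:-→d12:H4→d13:-→d14:-→d15:-→d16:-→d17:-→d18:-→d19:-→d20:H3→d21:-→d22:-→d23:-→d24:H4 -> H4
  del 195.249.0.0/16 (clear depth 16)
  lookup 209.53.167.4: bits 110 walk d0:H0→d1:-→d2:-→d3:- -> H0
  lookup 97.144.0.0: bits 0110000110010 walk d0:H0→d1:-→d2:-→d3:-→d4:-→d5:-→d6:-→d7:-→d8:-→d9:-→d10:-→d11:-→d12:H2→d13:H3 -> H3
  lookup 97.145.0.0: bits 0110000110010 walk d0:H0→d1:-→d2:-→d3:-→d4:-→d5:-→d6:-→d7:-→d8:-→d9:-→d10:-→d11:-→d12:H2→d13:H3 -> H3
  del 97.144.0.0/12 (clear depth 12)
  del 97.151.12.0/24 (clear depth 24)
  + 0.0.0.0/0 (H4) depth=0
  + 195.249.16.128/29 (H0) depth=29
  lookup 32.32.177.9: bits 001000000010000010110001 walk d0:H4→d1:-→d2:-→d3:-→d4:-→d5:-→d6:-→d7:-→d8:-→d9:-→d10:-→d11:-→d12:H4→d13:-→d14:-→d15:-→d16:-→d17:-→d18:-→d19:-→d20:H3→d21:-→d22:-→d23:-→d24:H4 -> H4
  lookup 195.249.16.209: bits 1100001111111001000100001 walk d0:H4→d1:-→d2:-→d3:-→d4:-→d5:-→d6:-→d7:-→d8:-→d9:-→d10:-→d11:-→d12:-→d13:-→d14:-→d15:-→d16:-→d17:-→d18:-→d19:-→d20:H1→d21:-→d22:-→d23:-→d24:-→d25:- -> H1
  lookup 32.32.176.0: bits 00100000001000001011000 walk d0:H4→d1:-→d2:-→d3:-→d4:-→d5:-→d6:-→d7:-→d8:-→d9:-→d10:-→d11:-→d12:H4→d13:-→d14:-→d15:-→d16:-→d17:-→d18:-→d19:-→d20:H3→d21:-→d22:-→d23:- -> H3
  lookup 193.209.94.27: bits 110000 walk d0:H4→d1:-→d2:-→d3:-→d4:-→d5:-→d6:- -> H4
  + 127.192.0.0/12 (H1) depth=12
  lookup 97.144.0.188: bits 0110000110010 walk d0:H4→d1:-→d2:-→d3:-→d4:-→d5:-→d6:-→d7:-→d8:-→d9:-→d10:-→d11:-→d12:-→d13:H3 -> H3
  lookup 32.32.0.22: bits 0010000000100000 walk d0:H4→d1:-→d2:-→d3:-→d4:-→d5:-→d6:-→d7:-→d8:-→d9:-→d10:-→d11:-→d12:H4→d13:-→d14:-→d15:-→d16:- -> H4
  lookup 127.192.41.204: bits 011111111100 walk d0:H4→d1:-→d2:-→d3:-→d4:-→d5:-→d6:-→d7:-→d8:-→d9:-→d10:-→d11:-→d12:H1 -> H1
  lookup 97.151.12.253: bits 01100001100101110000110011111101 walk d0:H4→d1:-→d2:-→d3:-→d4:-→d5:-→d6:-→d7:-→d8:-→d9:-→d10:-→d11:-→d12:-→d13:H3→d14:-→d15:-→d16:-→d17:-→d18:-→d19:-→d20:-→d21:-→d22:-→d23:-→d24:-→d25:-→d26:-→d27:-→d28:-→d29:-→d30:-→d31:-→d32:H4 -> H4

== LOOKUPS ==
["H4","H2","H3","H4","H0","H3","H3","H4","H1","H3","H4","H3","H4","H1","H4"]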